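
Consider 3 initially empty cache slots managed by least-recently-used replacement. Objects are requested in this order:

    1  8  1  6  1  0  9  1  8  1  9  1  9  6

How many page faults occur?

7

1 -> fault, frames [1]
8 -> fault, frames [1, 8]
1 -> hit
6 -> fault, frames [8, 1, 6]
1 -> hit
0 -> fault, evict 8, frames [6, 1, 0]
9 -> fault, evict 6, frames [1, 0, 9]
1 -> hit
8 -> fault, evict 0, frames [9, 1, 8]
1 -> hit
9 -> hit
1 -> hit
9 -> hit
6 -> fault, evict 8, frames [1, 9, 6]
Page faults: 7.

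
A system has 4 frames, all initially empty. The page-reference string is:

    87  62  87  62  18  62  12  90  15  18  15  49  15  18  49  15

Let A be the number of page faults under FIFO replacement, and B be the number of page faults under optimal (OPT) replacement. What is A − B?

Under FIFO: F F . . F . F F F . . F . F . . → 8 faults.
Under OPT: F F . . F . F F F . . F . . . . → 7 faults.
A − B = 8 − 7 = 1.

1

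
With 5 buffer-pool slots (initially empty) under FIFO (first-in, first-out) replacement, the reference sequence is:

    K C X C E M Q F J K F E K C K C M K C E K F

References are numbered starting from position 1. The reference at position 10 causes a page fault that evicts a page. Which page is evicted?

pos 1: K → miss, frames [K]
pos 2: C → miss, frames [K, C]
pos 3: X → miss, frames [K, C, X]
pos 4: C → hit
pos 5: E → miss, frames [K, C, X, E]
pos 6: M → miss, frames [K, C, X, E, M]
pos 7: Q → miss, evict K, frames [C, X, E, M, Q]
pos 8: F → miss, evict C, frames [X, E, M, Q, F]
pos 9: J → miss, evict X, frames [E, M, Q, F, J]
pos 10: K → miss, evict E, frames [M, Q, F, J, K]
At position 10, page E is evicted.

E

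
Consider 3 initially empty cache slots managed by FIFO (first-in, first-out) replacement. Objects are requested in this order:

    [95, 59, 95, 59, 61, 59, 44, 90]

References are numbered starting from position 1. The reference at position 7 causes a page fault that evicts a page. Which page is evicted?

95

pos 1: 95: fault, frames [95]
pos 2: 59: fault, frames [95, 59]
pos 3: 95: hit
pos 4: 59: hit
pos 5: 61: fault, frames [95, 59, 61]
pos 6: 59: hit
pos 7: 44: fault, evict 95, frames [59, 61, 44]
At position 7, page 95 is evicted.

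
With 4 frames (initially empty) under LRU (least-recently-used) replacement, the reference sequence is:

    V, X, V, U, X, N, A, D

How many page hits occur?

V → fault, frames {V}
X → fault, frames {V,X}
V → hit
U → fault, frames {X,V,U}
X → hit
N → fault, frames {V,U,X,N}
A → fault, evict V, frames {U,X,N,A}
D → fault, evict U, frames {X,N,A,D}
Hits: 2.

2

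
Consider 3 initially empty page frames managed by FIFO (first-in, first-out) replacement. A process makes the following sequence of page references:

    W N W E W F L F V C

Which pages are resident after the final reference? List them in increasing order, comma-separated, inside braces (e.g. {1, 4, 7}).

W → fault, frames (W)
N → fault, frames (W N)
W → hit
E → fault, frames (W N E)
W → hit
F → fault, evict W, frames (N E F)
L → fault, evict N, frames (E F L)
F → hit
V → fault, evict E, frames (F L V)
C → fault, evict F, frames (L V C)

{C, L, V}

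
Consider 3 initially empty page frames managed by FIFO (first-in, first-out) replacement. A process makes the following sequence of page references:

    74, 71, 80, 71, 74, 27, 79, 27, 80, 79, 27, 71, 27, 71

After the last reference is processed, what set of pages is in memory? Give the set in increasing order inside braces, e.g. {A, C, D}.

74: fault, frames {74}
71: fault, frames {74,71}
80: fault, frames {74,71,80}
71: hit
74: hit
27: fault, evict 74, frames {71,80,27}
79: fault, evict 71, frames {80,27,79}
27: hit
80: hit
79: hit
27: hit
71: fault, evict 80, frames {27,79,71}
27: hit
71: hit

{27, 71, 79}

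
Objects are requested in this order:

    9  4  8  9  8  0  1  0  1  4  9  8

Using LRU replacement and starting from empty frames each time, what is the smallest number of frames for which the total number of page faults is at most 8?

f=1: 12 faults
f=2: 9 faults
f=3: 8 faults
f=4: 8 faults
f=5: 5 faults
Smallest f with faults ≤ 8 is 3.

3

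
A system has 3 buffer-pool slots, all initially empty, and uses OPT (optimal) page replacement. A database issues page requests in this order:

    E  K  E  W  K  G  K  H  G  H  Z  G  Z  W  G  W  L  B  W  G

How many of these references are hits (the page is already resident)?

12

E → fault, frames {E}
K → fault, frames {E,K}
E → hit
W → fault, frames {E,K,W}
K → hit
G → fault, evict E, frames {K,W,G}
K → hit
H → fault, evict K, frames {W,G,H}
G → hit
H → hit
Z → fault, evict H, frames {W,G,Z}
G → hit
Z → hit
W → hit
G → hit
W → hit
L → fault, evict Z, frames {W,G,L}
B → fault, evict L, frames {W,G,B}
W → hit
G → hit
Hits: 12.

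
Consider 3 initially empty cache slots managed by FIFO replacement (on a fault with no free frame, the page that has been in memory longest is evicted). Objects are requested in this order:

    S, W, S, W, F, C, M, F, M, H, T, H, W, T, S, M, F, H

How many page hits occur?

6

S → miss, frames {S}
W → miss, frames {S,W}
S → hit
W → hit
F → miss, frames {S,W,F}
C → miss, evict S, frames {W,F,C}
M → miss, evict W, frames {F,C,M}
F → hit
M → hit
H → miss, evict F, frames {C,M,H}
T → miss, evict C, frames {M,H,T}
H → hit
W → miss, evict M, frames {H,T,W}
T → hit
S → miss, evict H, frames {T,W,S}
M → miss, evict T, frames {W,S,M}
F → miss, evict W, frames {S,M,F}
H → miss, evict S, frames {M,F,H}
Hits: 6.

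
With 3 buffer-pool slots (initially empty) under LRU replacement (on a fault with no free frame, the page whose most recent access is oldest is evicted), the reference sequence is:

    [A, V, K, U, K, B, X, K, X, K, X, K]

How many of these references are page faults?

A: miss, frames [A]
V: miss, frames [A, V]
K: miss, frames [A, V, K]
U: miss, evict A, frames [V, K, U]
K: hit
B: miss, evict V, frames [U, K, B]
X: miss, evict U, frames [K, B, X]
K: hit
X: hit
K: hit
X: hit
K: hit
Page faults: 6.

6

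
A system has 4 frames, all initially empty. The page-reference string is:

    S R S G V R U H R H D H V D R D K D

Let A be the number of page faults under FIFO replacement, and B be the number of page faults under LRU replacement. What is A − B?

Under FIFO: F F . F F . F F F . F . F . . . F . → 10 faults.
Under LRU: F F . F F . F F . . F . F . . . F . → 9 faults.
A − B = 10 − 9 = 1.

1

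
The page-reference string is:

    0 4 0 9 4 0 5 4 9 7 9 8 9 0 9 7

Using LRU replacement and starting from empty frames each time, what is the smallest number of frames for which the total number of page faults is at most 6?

6

f=1: 16 faults
f=2: 12 faults
f=3: 9 faults
f=4: 7 faults
f=5: 7 faults
f=6: 6 faults
Smallest f with faults ≤ 6 is 6.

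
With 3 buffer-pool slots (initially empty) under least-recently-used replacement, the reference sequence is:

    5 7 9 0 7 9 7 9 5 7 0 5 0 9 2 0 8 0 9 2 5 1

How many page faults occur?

13

5 → miss, frames (5)
7 → miss, frames (5 7)
9 → miss, frames (5 7 9)
0 → miss, evict 5, frames (7 9 0)
7 → hit
9 → hit
7 → hit
9 → hit
5 → miss, evict 0, frames (7 9 5)
7 → hit
0 → miss, evict 9, frames (5 7 0)
5 → hit
0 → hit
9 → miss, evict 7, frames (5 0 9)
2 → miss, evict 5, frames (0 9 2)
0 → hit
8 → miss, evict 9, frames (2 0 8)
0 → hit
9 → miss, evict 2, frames (8 0 9)
2 → miss, evict 8, frames (0 9 2)
5 → miss, evict 0, frames (9 2 5)
1 → miss, evict 9, frames (2 5 1)
Page faults: 13.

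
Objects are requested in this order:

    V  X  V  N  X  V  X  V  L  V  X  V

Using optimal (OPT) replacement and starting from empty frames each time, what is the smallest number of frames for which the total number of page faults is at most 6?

2

f=1: 12 faults
f=2: 6 faults
f=3: 4 faults
f=4: 4 faults
Smallest f with faults ≤ 6 is 2.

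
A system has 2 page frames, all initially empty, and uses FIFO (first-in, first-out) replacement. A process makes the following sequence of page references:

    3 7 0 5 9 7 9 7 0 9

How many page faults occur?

3 -> miss, frames (3)
7 -> miss, frames (3 7)
0 -> miss, evict 3, frames (7 0)
5 -> miss, evict 7, frames (0 5)
9 -> miss, evict 0, frames (5 9)
7 -> miss, evict 5, frames (9 7)
9 -> hit
7 -> hit
0 -> miss, evict 9, frames (7 0)
9 -> miss, evict 7, frames (0 9)
Page faults: 8.

8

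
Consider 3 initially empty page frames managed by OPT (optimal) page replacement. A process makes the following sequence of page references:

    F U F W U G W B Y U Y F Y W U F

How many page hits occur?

F -> fault, frames (F)
U -> fault, frames (F U)
F -> hit
W -> fault, frames (F U W)
U -> hit
G -> fault, evict F, frames (U W G)
W -> hit
B -> fault, evict G, frames (U W B)
Y -> fault, evict B, frames (U W Y)
U -> hit
Y -> hit
F -> fault, evict U, frames (W Y F)
Y -> hit
W -> hit
U -> fault, evict Y, frames (W F U)
F -> hit
Hits: 8.

8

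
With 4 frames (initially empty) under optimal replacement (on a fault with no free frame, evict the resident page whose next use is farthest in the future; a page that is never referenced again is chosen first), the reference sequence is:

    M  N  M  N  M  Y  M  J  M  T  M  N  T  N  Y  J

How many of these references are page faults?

6

M -> fault, frames [M]
N -> fault, frames [M, N]
M -> hit
N -> hit
M -> hit
Y -> fault, frames [M, N, Y]
M -> hit
J -> fault, frames [M, N, Y, J]
M -> hit
T -> fault, evict J, frames [M, N, Y, T]
M -> hit
N -> hit
T -> hit
N -> hit
Y -> hit
J -> fault, evict T, frames [M, N, Y, J]
Page faults: 6.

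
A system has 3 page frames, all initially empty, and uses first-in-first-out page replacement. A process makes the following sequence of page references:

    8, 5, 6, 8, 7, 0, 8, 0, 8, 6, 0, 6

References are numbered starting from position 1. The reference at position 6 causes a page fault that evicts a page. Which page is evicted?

pos 1: 8: fault, frames [8]
pos 2: 5: fault, frames [8, 5]
pos 3: 6: fault, frames [8, 5, 6]
pos 4: 8: hit
pos 5: 7: fault, evict 8, frames [5, 6, 7]
pos 6: 0: fault, evict 5, frames [6, 7, 0]
At position 6, page 5 is evicted.

5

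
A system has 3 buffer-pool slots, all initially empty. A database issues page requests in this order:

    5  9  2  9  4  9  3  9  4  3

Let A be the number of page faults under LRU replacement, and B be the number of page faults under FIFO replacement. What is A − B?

-1

Under LRU: F F F . F . F . . . → 5 faults.
Under FIFO: F F F . F . F F . . → 6 faults.
A − B = 5 − 6 = -1.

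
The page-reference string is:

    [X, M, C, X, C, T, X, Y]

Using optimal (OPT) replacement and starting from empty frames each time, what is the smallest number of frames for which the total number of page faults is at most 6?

2

f=1: 8 faults
f=2: 5 faults
f=3: 5 faults
f=4: 5 faults
f=5: 5 faults
Smallest f with faults ≤ 6 is 2.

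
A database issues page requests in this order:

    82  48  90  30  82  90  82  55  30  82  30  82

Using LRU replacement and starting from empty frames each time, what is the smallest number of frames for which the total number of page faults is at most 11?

2

f=1: 12 faults
f=2: 9 faults
f=3: 7 faults
f=4: 5 faults
f=5: 5 faults
Smallest f with faults ≤ 11 is 2.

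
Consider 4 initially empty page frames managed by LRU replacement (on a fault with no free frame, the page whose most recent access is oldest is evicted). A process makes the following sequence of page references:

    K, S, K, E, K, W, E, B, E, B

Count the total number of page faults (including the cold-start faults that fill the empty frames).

5

K → miss, frames (K)
S → miss, frames (K S)
K → hit
E → miss, frames (S K E)
K → hit
W → miss, frames (S E K W)
E → hit
B → miss, evict S, frames (K W E B)
E → hit
B → hit
Page faults: 5.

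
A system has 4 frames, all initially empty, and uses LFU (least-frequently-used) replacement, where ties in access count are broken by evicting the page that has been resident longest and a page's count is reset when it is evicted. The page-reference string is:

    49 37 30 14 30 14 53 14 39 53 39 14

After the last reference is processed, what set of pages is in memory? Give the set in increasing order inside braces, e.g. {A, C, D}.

{14, 30, 39, 53}

49 -> miss, frames [49]
37 -> miss, frames [49, 37]
30 -> miss, frames [49, 37, 30]
14 -> miss, frames [49, 37, 30, 14]
30 -> hit
14 -> hit
53 -> miss, evict 49, frames [37, 30, 14, 53]
14 -> hit
39 -> miss, evict 37, frames [30, 14, 53, 39]
53 -> hit
39 -> hit
14 -> hit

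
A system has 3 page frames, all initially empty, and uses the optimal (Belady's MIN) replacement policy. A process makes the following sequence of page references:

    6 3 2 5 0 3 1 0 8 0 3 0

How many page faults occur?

6 → fault, frames {6}
3 → fault, frames {6,3}
2 → fault, frames {6,3,2}
5 → fault, evict 2, frames {6,3,5}
0 → fault, evict 5, frames {6,3,0}
3 → hit
1 → fault, evict 6, frames {3,0,1}
0 → hit
8 → fault, evict 1, frames {3,0,8}
0 → hit
3 → hit
0 → hit
Page faults: 7.

7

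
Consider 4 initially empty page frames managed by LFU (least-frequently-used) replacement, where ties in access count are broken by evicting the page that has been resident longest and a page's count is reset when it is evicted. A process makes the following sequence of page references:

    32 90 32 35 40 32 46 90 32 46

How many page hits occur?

32: miss, frames {32}
90: miss, frames {32,90}
32: hit
35: miss, frames {32,90,35}
40: miss, frames {32,90,35,40}
32: hit
46: miss, evict 90, frames {32,35,40,46}
90: miss, evict 35, frames {32,40,46,90}
32: hit
46: hit
Hits: 4.

4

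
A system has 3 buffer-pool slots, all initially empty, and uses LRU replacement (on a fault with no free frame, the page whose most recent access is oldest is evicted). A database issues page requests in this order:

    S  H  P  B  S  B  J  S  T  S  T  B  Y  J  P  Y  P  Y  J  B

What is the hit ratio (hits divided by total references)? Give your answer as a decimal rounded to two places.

S → fault, frames {S}
H → fault, frames {S,H}
P → fault, frames {S,H,P}
B → fault, evict S, frames {H,P,B}
S → fault, evict H, frames {P,B,S}
B → hit
J → fault, evict P, frames {S,B,J}
S → hit
T → fault, evict B, frames {J,S,T}
S → hit
T → hit
B → fault, evict J, frames {S,T,B}
Y → fault, evict S, frames {T,B,Y}
J → fault, evict T, frames {B,Y,J}
P → fault, evict B, frames {Y,J,P}
Y → hit
P → hit
Y → hit
J → hit
B → fault, evict P, frames {Y,J,B}
Hits: 8 of 20 references → 8/20 = 0.4000.

0.40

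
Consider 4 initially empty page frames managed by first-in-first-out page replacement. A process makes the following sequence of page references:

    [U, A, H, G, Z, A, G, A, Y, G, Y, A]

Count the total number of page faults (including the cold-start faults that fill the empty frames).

7

U → fault, frames (U)
A → fault, frames (U A)
H → fault, frames (U A H)
G → fault, frames (U A H G)
Z → fault, evict U, frames (A H G Z)
A → hit
G → hit
A → hit
Y → fault, evict A, frames (H G Z Y)
G → hit
Y → hit
A → fault, evict H, frames (G Z Y A)
Page faults: 7.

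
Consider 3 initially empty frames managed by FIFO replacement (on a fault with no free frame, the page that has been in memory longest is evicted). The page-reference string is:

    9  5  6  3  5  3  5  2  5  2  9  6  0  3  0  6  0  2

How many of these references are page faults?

11

9: miss, frames {9}
5: miss, frames {9,5}
6: miss, frames {9,5,6}
3: miss, evict 9, frames {5,6,3}
5: hit
3: hit
5: hit
2: miss, evict 5, frames {6,3,2}
5: miss, evict 6, frames {3,2,5}
2: hit
9: miss, evict 3, frames {2,5,9}
6: miss, evict 2, frames {5,9,6}
0: miss, evict 5, frames {9,6,0}
3: miss, evict 9, frames {6,0,3}
0: hit
6: hit
0: hit
2: miss, evict 6, frames {0,3,2}
Page faults: 11.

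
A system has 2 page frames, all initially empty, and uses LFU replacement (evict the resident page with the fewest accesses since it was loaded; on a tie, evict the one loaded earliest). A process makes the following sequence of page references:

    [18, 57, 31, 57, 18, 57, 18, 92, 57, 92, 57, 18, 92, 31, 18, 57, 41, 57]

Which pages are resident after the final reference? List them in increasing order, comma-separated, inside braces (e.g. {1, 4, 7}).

{41, 57}

18: miss, frames {18}
57: miss, frames {18,57}
31: miss, evict 18, frames {57,31}
57: hit
18: miss, evict 31, frames {57,18}
57: hit
18: hit
92: miss, evict 18, frames {57,92}
57: hit
92: hit
57: hit
18: miss, evict 92, frames {57,18}
92: miss, evict 18, frames {57,92}
31: miss, evict 92, frames {57,31}
18: miss, evict 31, frames {57,18}
57: hit
41: miss, evict 18, frames {57,41}
57: hit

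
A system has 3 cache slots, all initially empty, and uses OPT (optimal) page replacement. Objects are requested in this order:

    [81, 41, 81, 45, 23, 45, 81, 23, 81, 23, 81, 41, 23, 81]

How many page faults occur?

5

81 → fault, frames [81]
41 → fault, frames [81, 41]
81 → hit
45 → fault, frames [81, 41, 45]
23 → fault, evict 41, frames [81, 45, 23]
45 → hit
81 → hit
23 → hit
81 → hit
23 → hit
81 → hit
41 → fault, evict 45, frames [81, 23, 41]
23 → hit
81 → hit
Page faults: 5.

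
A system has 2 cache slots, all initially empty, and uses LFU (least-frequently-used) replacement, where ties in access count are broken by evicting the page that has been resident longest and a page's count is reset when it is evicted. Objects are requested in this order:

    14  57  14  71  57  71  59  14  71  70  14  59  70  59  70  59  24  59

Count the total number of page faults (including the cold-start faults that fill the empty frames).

15

14 → miss, frames (14)
57 → miss, frames (14 57)
14 → hit
71 → miss, evict 57, frames (14 71)
57 → miss, evict 71, frames (14 57)
71 → miss, evict 57, frames (14 71)
59 → miss, evict 71, frames (14 59)
14 → hit
71 → miss, evict 59, frames (14 71)
70 → miss, evict 71, frames (14 70)
14 → hit
59 → miss, evict 70, frames (14 59)
70 → miss, evict 59, frames (14 70)
59 → miss, evict 70, frames (14 59)
70 → miss, evict 59, frames (14 70)
59 → miss, evict 70, frames (14 59)
24 → miss, evict 59, frames (14 24)
59 → miss, evict 24, frames (14 59)
Page faults: 15.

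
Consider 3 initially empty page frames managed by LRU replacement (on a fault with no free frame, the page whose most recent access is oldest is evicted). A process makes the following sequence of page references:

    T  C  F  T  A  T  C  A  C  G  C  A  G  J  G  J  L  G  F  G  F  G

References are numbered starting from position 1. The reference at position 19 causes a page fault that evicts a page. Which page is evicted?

pos 1: T: fault, frames (T)
pos 2: C: fault, frames (T C)
pos 3: F: fault, frames (T C F)
pos 4: T: hit
pos 5: A: fault, evict C, frames (F T A)
pos 6: T: hit
pos 7: C: fault, evict F, frames (A T C)
pos 8: A: hit
pos 9: C: hit
pos 10: G: fault, evict T, frames (A C G)
pos 11: C: hit
pos 12: A: hit
pos 13: G: hit
pos 14: J: fault, evict C, frames (A G J)
pos 15: G: hit
pos 16: J: hit
pos 17: L: fault, evict A, frames (G J L)
pos 18: G: hit
pos 19: F: fault, evict J, frames (L G F)
At position 19, page J is evicted.

J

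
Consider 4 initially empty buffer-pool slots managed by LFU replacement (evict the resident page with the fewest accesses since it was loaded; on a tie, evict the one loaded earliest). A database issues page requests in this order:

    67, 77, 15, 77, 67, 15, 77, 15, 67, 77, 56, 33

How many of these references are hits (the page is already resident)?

67: miss, frames {67}
77: miss, frames {67,77}
15: miss, frames {67,77,15}
77: hit
67: hit
15: hit
77: hit
15: hit
67: hit
77: hit
56: miss, frames {67,77,15,56}
33: miss, evict 56, frames {67,77,15,33}
Hits: 7.

7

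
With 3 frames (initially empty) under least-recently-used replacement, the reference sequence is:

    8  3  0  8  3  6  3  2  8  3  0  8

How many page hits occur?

8 → fault, frames {8}
3 → fault, frames {8,3}
0 → fault, frames {8,3,0}
8 → hit
3 → hit
6 → fault, evict 0, frames {8,3,6}
3 → hit
2 → fault, evict 8, frames {6,3,2}
8 → fault, evict 6, frames {3,2,8}
3 → hit
0 → fault, evict 2, frames {8,3,0}
8 → hit
Hits: 5.

5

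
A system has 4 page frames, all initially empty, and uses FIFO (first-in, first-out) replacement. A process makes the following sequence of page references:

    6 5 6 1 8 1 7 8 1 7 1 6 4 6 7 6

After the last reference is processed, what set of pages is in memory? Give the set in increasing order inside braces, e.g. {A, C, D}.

6: miss, frames (6)
5: miss, frames (6 5)
6: hit
1: miss, frames (6 5 1)
8: miss, frames (6 5 1 8)
1: hit
7: miss, evict 6, frames (5 1 8 7)
8: hit
1: hit
7: hit
1: hit
6: miss, evict 5, frames (1 8 7 6)
4: miss, evict 1, frames (8 7 6 4)
6: hit
7: hit
6: hit

{4, 6, 7, 8}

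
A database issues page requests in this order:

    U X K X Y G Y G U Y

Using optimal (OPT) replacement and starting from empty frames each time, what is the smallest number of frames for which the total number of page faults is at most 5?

3

f=1: 10 faults
f=2: 6 faults
f=3: 5 faults
f=4: 5 faults
f=5: 5 faults
Smallest f with faults ≤ 5 is 3.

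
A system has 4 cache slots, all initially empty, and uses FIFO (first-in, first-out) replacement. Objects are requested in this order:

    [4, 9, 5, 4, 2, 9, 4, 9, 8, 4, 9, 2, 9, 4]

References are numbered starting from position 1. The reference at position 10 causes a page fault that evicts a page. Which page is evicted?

pos 1: 4 → fault, frames [4]
pos 2: 9 → fault, frames [4, 9]
pos 3: 5 → fault, frames [4, 9, 5]
pos 4: 4 → hit
pos 5: 2 → fault, frames [4, 9, 5, 2]
pos 6: 9 → hit
pos 7: 4 → hit
pos 8: 9 → hit
pos 9: 8 → fault, evict 4, frames [9, 5, 2, 8]
pos 10: 4 → fault, evict 9, frames [5, 2, 8, 4]
At position 10, page 9 is evicted.

9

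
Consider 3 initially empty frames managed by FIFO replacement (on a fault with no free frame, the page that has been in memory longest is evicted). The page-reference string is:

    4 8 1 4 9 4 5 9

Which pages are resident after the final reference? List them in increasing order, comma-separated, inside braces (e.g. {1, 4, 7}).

{4, 5, 9}

4 -> fault, frames {4}
8 -> fault, frames {4,8}
1 -> fault, frames {4,8,1}
4 -> hit
9 -> fault, evict 4, frames {8,1,9}
4 -> fault, evict 8, frames {1,9,4}
5 -> fault, evict 1, frames {9,4,5}
9 -> hit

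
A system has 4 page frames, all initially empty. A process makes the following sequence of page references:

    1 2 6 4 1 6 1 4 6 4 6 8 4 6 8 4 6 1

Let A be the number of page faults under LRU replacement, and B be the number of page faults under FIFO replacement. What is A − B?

Under LRU: F F F F . . . . . . . F . . . . . . → 5 faults.
Under FIFO: F F F F . . . . . . . F . . . . . F → 6 faults.
A − B = 5 − 6 = -1.

-1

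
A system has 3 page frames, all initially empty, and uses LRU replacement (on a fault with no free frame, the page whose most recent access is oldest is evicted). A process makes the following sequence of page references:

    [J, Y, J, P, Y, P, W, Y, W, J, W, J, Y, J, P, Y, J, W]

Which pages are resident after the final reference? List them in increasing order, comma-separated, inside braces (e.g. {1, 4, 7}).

J: miss, frames (J)
Y: miss, frames (J Y)
J: hit
P: miss, frames (Y J P)
Y: hit
P: hit
W: miss, evict J, frames (Y P W)
Y: hit
W: hit
J: miss, evict P, frames (Y W J)
W: hit
J: hit
Y: hit
J: hit
P: miss, evict W, frames (Y J P)
Y: hit
J: hit
W: miss, evict P, frames (Y J W)

{J, W, Y}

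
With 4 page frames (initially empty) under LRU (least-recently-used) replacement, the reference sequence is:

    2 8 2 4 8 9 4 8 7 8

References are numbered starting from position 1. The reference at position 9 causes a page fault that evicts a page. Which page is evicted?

2

pos 1: 2 -> miss, frames {2}
pos 2: 8 -> miss, frames {2,8}
pos 3: 2 -> hit
pos 4: 4 -> miss, frames {8,2,4}
pos 5: 8 -> hit
pos 6: 9 -> miss, frames {2,4,8,9}
pos 7: 4 -> hit
pos 8: 8 -> hit
pos 9: 7 -> miss, evict 2, frames {9,4,8,7}
At position 9, page 2 is evicted.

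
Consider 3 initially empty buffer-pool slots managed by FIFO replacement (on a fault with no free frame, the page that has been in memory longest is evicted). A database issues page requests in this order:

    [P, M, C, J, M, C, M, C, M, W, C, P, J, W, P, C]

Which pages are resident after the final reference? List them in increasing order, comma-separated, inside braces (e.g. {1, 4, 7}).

{C, P, W}

P -> fault, frames [P]
M -> fault, frames [P, M]
C -> fault, frames [P, M, C]
J -> fault, evict P, frames [M, C, J]
M -> hit
C -> hit
M -> hit
C -> hit
M -> hit
W -> fault, evict M, frames [C, J, W]
C -> hit
P -> fault, evict C, frames [J, W, P]
J -> hit
W -> hit
P -> hit
C -> fault, evict J, frames [W, P, C]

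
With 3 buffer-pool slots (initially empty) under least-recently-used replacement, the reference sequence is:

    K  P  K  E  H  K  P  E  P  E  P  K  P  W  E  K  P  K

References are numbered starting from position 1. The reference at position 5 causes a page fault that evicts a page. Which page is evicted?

P

pos 1: K: fault, frames {K}
pos 2: P: fault, frames {K,P}
pos 3: K: hit
pos 4: E: fault, frames {P,K,E}
pos 5: H: fault, evict P, frames {K,E,H}
At position 5, page P is evicted.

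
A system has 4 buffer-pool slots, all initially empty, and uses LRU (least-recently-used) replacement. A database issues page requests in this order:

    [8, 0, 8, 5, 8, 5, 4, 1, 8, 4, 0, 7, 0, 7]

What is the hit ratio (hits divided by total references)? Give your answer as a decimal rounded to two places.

8 → miss, frames [8]
0 → miss, frames [8, 0]
8 → hit
5 → miss, frames [0, 8, 5]
8 → hit
5 → hit
4 → miss, frames [0, 8, 5, 4]
1 → miss, evict 0, frames [8, 5, 4, 1]
8 → hit
4 → hit
0 → miss, evict 5, frames [1, 8, 4, 0]
7 → miss, evict 1, frames [8, 4, 0, 7]
0 → hit
7 → hit
Hits: 7 of 14 references → 7/14 = 0.5000.

0.50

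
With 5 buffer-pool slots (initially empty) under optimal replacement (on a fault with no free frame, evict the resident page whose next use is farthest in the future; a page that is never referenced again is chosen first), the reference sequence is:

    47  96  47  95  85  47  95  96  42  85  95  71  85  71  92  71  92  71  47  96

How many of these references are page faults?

47 → miss, frames {47}
96 → miss, frames {47,96}
47 → hit
95 → miss, frames {47,96,95}
85 → miss, frames {47,96,95,85}
47 → hit
95 → hit
96 → hit
42 → miss, frames {47,96,95,85,42}
85 → hit
95 → hit
71 → miss, evict 42, frames {47,96,95,85,71}
85 → hit
71 → hit
92 → miss, evict 85, frames {47,96,95,71,92}
71 → hit
92 → hit
71 → hit
47 → hit
96 → hit
Page faults: 7.

7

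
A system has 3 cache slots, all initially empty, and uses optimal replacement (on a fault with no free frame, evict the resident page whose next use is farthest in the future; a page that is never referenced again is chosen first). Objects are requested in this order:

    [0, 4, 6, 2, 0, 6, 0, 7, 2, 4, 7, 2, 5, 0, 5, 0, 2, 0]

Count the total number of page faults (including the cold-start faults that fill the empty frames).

0 → fault, frames (0)
4 → fault, frames (0 4)
6 → fault, frames (0 4 6)
2 → fault, evict 4, frames (0 6 2)
0 → hit
6 → hit
0 → hit
7 → fault, evict 6, frames (0 2 7)
2 → hit
4 → fault, evict 0, frames (2 7 4)
7 → hit
2 → hit
5 → fault, evict 4, frames (2 7 5)
0 → fault, evict 7, frames (2 5 0)
5 → hit
0 → hit
2 → hit
0 → hit
Page faults: 8.

8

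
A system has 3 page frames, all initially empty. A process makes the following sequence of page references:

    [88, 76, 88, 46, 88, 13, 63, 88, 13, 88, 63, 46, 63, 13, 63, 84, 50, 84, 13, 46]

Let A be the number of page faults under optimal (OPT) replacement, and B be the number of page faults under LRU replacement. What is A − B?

-2

Under OPT: F F . F . F F . . . . F . . . F F . . F → 9 faults.
Under LRU: F F . F . F F . . . . F . F . F F . F F → 11 faults.
A − B = 9 − 11 = -2.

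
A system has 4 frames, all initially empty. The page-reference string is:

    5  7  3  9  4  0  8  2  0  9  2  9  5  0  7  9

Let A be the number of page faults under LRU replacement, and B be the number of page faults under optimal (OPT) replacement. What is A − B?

Under LRU: F F F F F F F F . F . . F . F . → 11 faults.
Under OPT: F F F F F F F F . . . . . . F . → 9 faults.
A − B = 11 − 9 = 2.

2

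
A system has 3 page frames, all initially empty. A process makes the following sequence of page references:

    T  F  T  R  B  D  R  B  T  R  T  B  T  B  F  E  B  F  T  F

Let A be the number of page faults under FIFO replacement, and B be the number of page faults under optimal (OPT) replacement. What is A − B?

Under FIFO: F F . F F F . . F F . F . . F F . . F . → 11 faults.
Under OPT: F F . F F F . . F . . . . . F F . . F . → 9 faults.
A − B = 11 − 9 = 2.

2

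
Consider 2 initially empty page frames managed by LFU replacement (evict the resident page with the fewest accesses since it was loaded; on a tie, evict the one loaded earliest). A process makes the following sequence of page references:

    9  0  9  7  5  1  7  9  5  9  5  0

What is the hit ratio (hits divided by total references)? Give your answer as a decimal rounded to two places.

0.33

9 → miss, frames {9}
0 → miss, frames {9,0}
9 → hit
7 → miss, evict 0, frames {9,7}
5 → miss, evict 7, frames {9,5}
1 → miss, evict 5, frames {9,1}
7 → miss, evict 1, frames {9,7}
9 → hit
5 → miss, evict 7, frames {9,5}
9 → hit
5 → hit
0 → miss, evict 5, frames {9,0}
Hits: 4 of 12 references → 4/12 = 0.3333.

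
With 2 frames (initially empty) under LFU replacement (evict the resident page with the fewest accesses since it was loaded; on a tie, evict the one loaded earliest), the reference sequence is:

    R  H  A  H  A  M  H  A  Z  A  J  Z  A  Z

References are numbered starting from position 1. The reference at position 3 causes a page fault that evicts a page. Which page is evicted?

pos 1: R: miss, frames {R}
pos 2: H: miss, frames {R,H}
pos 3: A: miss, evict R, frames {H,A}
At position 3, page R is evicted.

R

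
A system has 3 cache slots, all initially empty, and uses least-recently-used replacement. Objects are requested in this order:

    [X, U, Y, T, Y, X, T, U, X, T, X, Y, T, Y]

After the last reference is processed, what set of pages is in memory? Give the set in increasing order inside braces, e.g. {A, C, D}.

X -> miss, frames [X]
U -> miss, frames [X, U]
Y -> miss, frames [X, U, Y]
T -> miss, evict X, frames [U, Y, T]
Y -> hit
X -> miss, evict U, frames [T, Y, X]
T -> hit
U -> miss, evict Y, frames [X, T, U]
X -> hit
T -> hit
X -> hit
Y -> miss, evict U, frames [T, X, Y]
T -> hit
Y -> hit

{T, X, Y}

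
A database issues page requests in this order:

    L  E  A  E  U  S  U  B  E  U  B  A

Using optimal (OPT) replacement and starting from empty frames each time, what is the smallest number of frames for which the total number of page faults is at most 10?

f=1: 12 faults
f=2: 9 faults
f=3: 7 faults
f=4: 6 faults
f=5: 6 faults
f=6: 6 faults
Smallest f with faults ≤ 10 is 2.

2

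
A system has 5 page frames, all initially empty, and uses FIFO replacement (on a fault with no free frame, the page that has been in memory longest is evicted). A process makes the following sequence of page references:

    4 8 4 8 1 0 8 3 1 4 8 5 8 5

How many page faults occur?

6

4 -> fault, frames {4}
8 -> fault, frames {4,8}
4 -> hit
8 -> hit
1 -> fault, frames {4,8,1}
0 -> fault, frames {4,8,1,0}
8 -> hit
3 -> fault, frames {4,8,1,0,3}
1 -> hit
4 -> hit
8 -> hit
5 -> fault, evict 4, frames {8,1,0,3,5}
8 -> hit
5 -> hit
Page faults: 6.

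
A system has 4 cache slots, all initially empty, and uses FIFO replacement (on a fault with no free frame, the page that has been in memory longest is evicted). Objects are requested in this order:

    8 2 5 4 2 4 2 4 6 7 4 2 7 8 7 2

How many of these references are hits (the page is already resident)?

8

8 -> fault, frames [8]
2 -> fault, frames [8, 2]
5 -> fault, frames [8, 2, 5]
4 -> fault, frames [8, 2, 5, 4]
2 -> hit
4 -> hit
2 -> hit
4 -> hit
6 -> fault, evict 8, frames [2, 5, 4, 6]
7 -> fault, evict 2, frames [5, 4, 6, 7]
4 -> hit
2 -> fault, evict 5, frames [4, 6, 7, 2]
7 -> hit
8 -> fault, evict 4, frames [6, 7, 2, 8]
7 -> hit
2 -> hit
Hits: 8.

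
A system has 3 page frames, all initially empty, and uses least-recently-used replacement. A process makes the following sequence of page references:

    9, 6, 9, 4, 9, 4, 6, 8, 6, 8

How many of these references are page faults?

4

9: miss, frames {9}
6: miss, frames {9,6}
9: hit
4: miss, frames {6,9,4}
9: hit
4: hit
6: hit
8: miss, evict 9, frames {4,6,8}
6: hit
8: hit
Page faults: 4.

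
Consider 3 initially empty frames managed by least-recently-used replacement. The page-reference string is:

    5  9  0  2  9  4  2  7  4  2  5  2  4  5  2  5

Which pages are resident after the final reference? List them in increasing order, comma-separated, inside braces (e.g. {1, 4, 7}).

{2, 4, 5}

5 → miss, frames [5]
9 → miss, frames [5, 9]
0 → miss, frames [5, 9, 0]
2 → miss, evict 5, frames [9, 0, 2]
9 → hit
4 → miss, evict 0, frames [2, 9, 4]
2 → hit
7 → miss, evict 9, frames [4, 2, 7]
4 → hit
2 → hit
5 → miss, evict 7, frames [4, 2, 5]
2 → hit
4 → hit
5 → hit
2 → hit
5 → hit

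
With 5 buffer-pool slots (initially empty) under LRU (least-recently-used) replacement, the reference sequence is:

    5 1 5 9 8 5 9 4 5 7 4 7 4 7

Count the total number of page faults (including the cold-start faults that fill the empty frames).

5 -> miss, frames {5}
1 -> miss, frames {5,1}
5 -> hit
9 -> miss, frames {1,5,9}
8 -> miss, frames {1,5,9,8}
5 -> hit
9 -> hit
4 -> miss, frames {1,8,5,9,4}
5 -> hit
7 -> miss, evict 1, frames {8,9,4,5,7}
4 -> hit
7 -> hit
4 -> hit
7 -> hit
Page faults: 6.

6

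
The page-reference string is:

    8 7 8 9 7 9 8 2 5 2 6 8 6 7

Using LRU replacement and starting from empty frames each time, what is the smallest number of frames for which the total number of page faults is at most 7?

f=1: 14 faults
f=2: 10 faults
f=3: 8 faults
f=4: 7 faults
f=5: 7 faults
f=6: 6 faults
Smallest f with faults ≤ 7 is 4.

4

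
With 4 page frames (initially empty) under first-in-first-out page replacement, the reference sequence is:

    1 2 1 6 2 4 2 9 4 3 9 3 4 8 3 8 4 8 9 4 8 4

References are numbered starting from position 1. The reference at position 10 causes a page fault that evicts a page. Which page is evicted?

2

pos 1: 1: fault, frames [1]
pos 2: 2: fault, frames [1, 2]
pos 3: 1: hit
pos 4: 6: fault, frames [1, 2, 6]
pos 5: 2: hit
pos 6: 4: fault, frames [1, 2, 6, 4]
pos 7: 2: hit
pos 8: 9: fault, evict 1, frames [2, 6, 4, 9]
pos 9: 4: hit
pos 10: 3: fault, evict 2, frames [6, 4, 9, 3]
At position 10, page 2 is evicted.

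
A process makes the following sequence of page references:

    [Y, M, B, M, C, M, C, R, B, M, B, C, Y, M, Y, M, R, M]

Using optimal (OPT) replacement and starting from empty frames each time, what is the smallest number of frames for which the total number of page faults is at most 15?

2

f=1: 18 faults
f=2: 9 faults
f=3: 7 faults
f=4: 6 faults
f=5: 5 faults
Smallest f with faults ≤ 15 is 2.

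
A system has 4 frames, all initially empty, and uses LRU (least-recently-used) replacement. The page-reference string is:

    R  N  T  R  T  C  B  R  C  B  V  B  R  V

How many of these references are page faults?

6

R: miss, frames [R]
N: miss, frames [R, N]
T: miss, frames [R, N, T]
R: hit
T: hit
C: miss, frames [N, R, T, C]
B: miss, evict N, frames [R, T, C, B]
R: hit
C: hit
B: hit
V: miss, evict T, frames [R, C, B, V]
B: hit
R: hit
V: hit
Page faults: 6.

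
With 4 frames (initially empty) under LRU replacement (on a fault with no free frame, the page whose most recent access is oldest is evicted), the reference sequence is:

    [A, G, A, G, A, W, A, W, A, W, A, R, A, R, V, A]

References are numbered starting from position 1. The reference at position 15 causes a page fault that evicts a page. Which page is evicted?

G

pos 1: A → miss, frames [A]
pos 2: G → miss, frames [A, G]
pos 3: A → hit
pos 4: G → hit
pos 5: A → hit
pos 6: W → miss, frames [G, A, W]
pos 7: A → hit
pos 8: W → hit
pos 9: A → hit
pos 10: W → hit
pos 11: A → hit
pos 12: R → miss, frames [G, W, A, R]
pos 13: A → hit
pos 14: R → hit
pos 15: V → miss, evict G, frames [W, A, R, V]
At position 15, page G is evicted.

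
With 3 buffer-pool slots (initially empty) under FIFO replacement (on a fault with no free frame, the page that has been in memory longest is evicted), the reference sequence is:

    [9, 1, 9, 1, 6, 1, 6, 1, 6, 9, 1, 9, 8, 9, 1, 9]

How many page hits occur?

9 -> miss, frames [9]
1 -> miss, frames [9, 1]
9 -> hit
1 -> hit
6 -> miss, frames [9, 1, 6]
1 -> hit
6 -> hit
1 -> hit
6 -> hit
9 -> hit
1 -> hit
9 -> hit
8 -> miss, evict 9, frames [1, 6, 8]
9 -> miss, evict 1, frames [6, 8, 9]
1 -> miss, evict 6, frames [8, 9, 1]
9 -> hit
Hits: 10.

10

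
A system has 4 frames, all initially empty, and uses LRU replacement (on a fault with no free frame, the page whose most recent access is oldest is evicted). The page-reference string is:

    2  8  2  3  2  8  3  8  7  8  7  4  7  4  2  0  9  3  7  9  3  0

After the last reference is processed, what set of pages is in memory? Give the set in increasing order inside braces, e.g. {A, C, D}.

2: fault, frames [2]
8: fault, frames [2, 8]
2: hit
3: fault, frames [8, 2, 3]
2: hit
8: hit
3: hit
8: hit
7: fault, frames [2, 3, 8, 7]
8: hit
7: hit
4: fault, evict 2, frames [3, 8, 7, 4]
7: hit
4: hit
2: fault, evict 3, frames [8, 7, 4, 2]
0: fault, evict 8, frames [7, 4, 2, 0]
9: fault, evict 7, frames [4, 2, 0, 9]
3: fault, evict 4, frames [2, 0, 9, 3]
7: fault, evict 2, frames [0, 9, 3, 7]
9: hit
3: hit
0: hit

{0, 3, 7, 9}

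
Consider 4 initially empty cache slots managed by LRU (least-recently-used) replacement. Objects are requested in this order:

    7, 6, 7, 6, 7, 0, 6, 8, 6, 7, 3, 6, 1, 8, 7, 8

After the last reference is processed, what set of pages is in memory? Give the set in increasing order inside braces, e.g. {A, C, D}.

{1, 6, 7, 8}

7: fault, frames (7)
6: fault, frames (7 6)
7: hit
6: hit
7: hit
0: fault, frames (6 7 0)
6: hit
8: fault, frames (7 0 6 8)
6: hit
7: hit
3: fault, evict 0, frames (8 6 7 3)
6: hit
1: fault, evict 8, frames (7 3 6 1)
8: fault, evict 7, frames (3 6 1 8)
7: fault, evict 3, frames (6 1 8 7)
8: hit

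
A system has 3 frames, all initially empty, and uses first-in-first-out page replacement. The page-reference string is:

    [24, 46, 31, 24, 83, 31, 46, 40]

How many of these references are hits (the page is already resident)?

3

24 → miss, frames (24)
46 → miss, frames (24 46)
31 → miss, frames (24 46 31)
24 → hit
83 → miss, evict 24, frames (46 31 83)
31 → hit
46 → hit
40 → miss, evict 46, frames (31 83 40)
Hits: 3.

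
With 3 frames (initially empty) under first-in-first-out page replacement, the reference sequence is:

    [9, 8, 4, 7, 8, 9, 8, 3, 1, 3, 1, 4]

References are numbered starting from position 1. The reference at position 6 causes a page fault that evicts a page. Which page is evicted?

8

pos 1: 9 → fault, frames {9}
pos 2: 8 → fault, frames {9,8}
pos 3: 4 → fault, frames {9,8,4}
pos 4: 7 → fault, evict 9, frames {8,4,7}
pos 5: 8 → hit
pos 6: 9 → fault, evict 8, frames {4,7,9}
At position 6, page 8 is evicted.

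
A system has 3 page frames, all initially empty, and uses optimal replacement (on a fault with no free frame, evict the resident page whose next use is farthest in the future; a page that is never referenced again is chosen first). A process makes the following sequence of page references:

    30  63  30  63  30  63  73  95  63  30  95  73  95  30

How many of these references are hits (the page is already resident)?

9

30 → fault, frames [30]
63 → fault, frames [30, 63]
30 → hit
63 → hit
30 → hit
63 → hit
73 → fault, frames [30, 63, 73]
95 → fault, evict 73, frames [30, 63, 95]
63 → hit
30 → hit
95 → hit
73 → fault, evict 63, frames [30, 95, 73]
95 → hit
30 → hit
Hits: 9.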